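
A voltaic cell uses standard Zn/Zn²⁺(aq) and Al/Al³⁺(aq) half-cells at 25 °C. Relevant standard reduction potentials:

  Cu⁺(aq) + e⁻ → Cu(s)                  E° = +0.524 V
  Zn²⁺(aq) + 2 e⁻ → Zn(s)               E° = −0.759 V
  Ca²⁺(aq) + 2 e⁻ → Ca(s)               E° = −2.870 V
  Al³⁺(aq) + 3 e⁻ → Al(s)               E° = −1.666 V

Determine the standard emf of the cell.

Of the two couples in this cell, the one with the more positive reduction potential is reduced at the cathode: here that is Zn²⁺/Zn (−0.759 V); Al³⁺/Al (−1.666 V) is the anode.
E°cell = E°(cathode) − E°(anode) = −0.759 − (−1.666) = +0.907 V.

+0.907 V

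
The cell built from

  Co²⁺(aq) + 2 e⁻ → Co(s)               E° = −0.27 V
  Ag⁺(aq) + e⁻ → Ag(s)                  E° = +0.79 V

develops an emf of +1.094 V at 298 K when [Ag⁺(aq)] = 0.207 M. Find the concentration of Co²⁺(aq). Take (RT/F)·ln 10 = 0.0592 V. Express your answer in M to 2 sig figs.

Ag⁺/Ag is the cathode (higher E°); E°cell = +0.79 − (−0.27) = +1.06 V with n = 2.
From the Nernst equation, log Q = n(E° − E)/0.0592 = 2·(+1.06 − (+1.094))/0.0592 = −1.149.
For 2 Ag⁺(aq) + Co(s) → 2 Ag(s) + Co²⁺(aq), the reaction quotient is Q = [Co²⁺(aq)] / [Ag⁺(aq)]^2.
Isolating [Co²⁺(aq)] in Q = 10^{−1.149} yields log [Co²⁺(aq)] = −2.517, i.e. 0.0030 M.

0.0030 M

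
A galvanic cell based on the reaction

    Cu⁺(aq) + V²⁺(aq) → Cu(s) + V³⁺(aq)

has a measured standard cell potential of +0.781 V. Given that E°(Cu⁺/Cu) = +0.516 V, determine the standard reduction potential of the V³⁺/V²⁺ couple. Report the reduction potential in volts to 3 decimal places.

In the reaction as written the Cu⁺/Cu couple is reduced (cathode) and V³⁺/V²⁺ is oxidized (anode), so E°cell = E°(Cu⁺/Cu) − E°(V³⁺/V²⁺).
E°(V³⁺/V²⁺) = E°(cathode) − E°cell = +0.516 − (+0.781) = −0.265 V.

−0.265 V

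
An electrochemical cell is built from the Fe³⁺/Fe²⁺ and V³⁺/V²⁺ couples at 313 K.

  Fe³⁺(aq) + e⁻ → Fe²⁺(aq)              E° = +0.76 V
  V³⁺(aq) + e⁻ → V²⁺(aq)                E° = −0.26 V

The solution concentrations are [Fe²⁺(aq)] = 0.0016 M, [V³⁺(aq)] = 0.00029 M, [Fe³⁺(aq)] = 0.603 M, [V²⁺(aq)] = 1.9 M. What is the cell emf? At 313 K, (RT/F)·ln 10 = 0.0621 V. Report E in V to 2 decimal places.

Fe³⁺/Fe²⁺ is reduced (cathode, E° = +0.76 V) and V³⁺/V²⁺ is oxidized (anode).
E°cell = +0.76 − (−0.26) = +1.02 V, with n = 1 electron transferred.
The balanced reaction is Fe³⁺(aq) + V²⁺(aq) → Fe²⁺(aq) + V³⁺(aq), so Q = ([Fe²⁺(aq)]·[V³⁺(aq)]) / ([Fe³⁺(aq)]·[V²⁺(aq)]) = 4.05×10^−7 and log Q = −6.393.
Applying E = E° − (RT ln10/nF)·log Q gives +1.02 − (0.0621/1)(−6.393) = +1.42 V.

+1.42 V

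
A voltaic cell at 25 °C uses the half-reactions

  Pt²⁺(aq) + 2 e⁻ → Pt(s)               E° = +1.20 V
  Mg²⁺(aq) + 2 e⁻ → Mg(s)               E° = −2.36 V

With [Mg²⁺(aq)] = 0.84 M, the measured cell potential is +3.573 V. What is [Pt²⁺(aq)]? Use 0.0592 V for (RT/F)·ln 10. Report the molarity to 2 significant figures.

With Pt²⁺/Pt at the cathode and Mg²⁺/Mg at the anode, E°cell = +1.20 − (−2.36) = +3.56 V (n = 2).
From the Nernst equation, log Q = n(E° − E)/0.0592 = 2·(+3.56 − (+3.573))/0.0592 = −0.439.
Balancing electrons gives Pt²⁺(aq) + Mg(s) → Pt(s) + Mg²⁺(aq); thus Q = [Mg²⁺(aq)] / [Pt²⁺(aq)].
Isolating [Pt²⁺(aq)] in Q = 10^{−0.439} yields log [Pt²⁺(aq)] = 0.363, i.e. 2.3 M.

2.3 M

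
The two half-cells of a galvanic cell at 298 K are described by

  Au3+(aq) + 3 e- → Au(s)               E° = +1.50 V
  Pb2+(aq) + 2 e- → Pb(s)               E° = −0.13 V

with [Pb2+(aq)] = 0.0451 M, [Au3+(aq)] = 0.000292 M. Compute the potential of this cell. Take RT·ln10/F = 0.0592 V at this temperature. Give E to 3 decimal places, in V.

+1.600 V

Since E°(Au³⁺/Au) > E°(Pb²⁺/Pb), Au³⁺/Au serves as the cathode.
E°cell = E°cat − E°an = +1.50 − (−0.13) = +1.63 V; n = 6.
Balancing gives 2 Au3+(aq) + 3 Pb(s) → 2 Au(s) + 3 Pb2+(aq); hence Q = [Pb2+(aq)]^3 / [Au3+(aq)]^2 = 1.08×10^3 (log Q = 3.032).
Applying E = E° − (RT ln10/nF)·log Q gives +1.63 − (0.0592/6)(3.032) = +1.600 V.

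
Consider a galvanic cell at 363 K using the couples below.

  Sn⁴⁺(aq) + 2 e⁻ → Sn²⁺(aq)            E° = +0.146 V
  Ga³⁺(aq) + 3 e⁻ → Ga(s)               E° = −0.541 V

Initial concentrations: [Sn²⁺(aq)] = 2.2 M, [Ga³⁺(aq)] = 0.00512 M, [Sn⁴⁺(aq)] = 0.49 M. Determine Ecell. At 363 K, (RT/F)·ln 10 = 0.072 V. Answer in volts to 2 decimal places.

Sn⁴⁺/Sn²⁺ is reduced (cathode, E° = +0.146 V) and Ga³⁺/Ga is oxidized (anode).
The standard potential is +0.146 − (−0.541) = +0.687 V and the balanced reaction transfers n = 6 electrons.
Balancing gives 3 Sn⁴⁺(aq) + 2 Ga(s) → 3 Sn²⁺(aq) + 2 Ga³⁺(aq); hence Q = ([Sn²⁺(aq)]^3·[Ga³⁺(aq)]^2) / [Sn⁴⁺(aq)]^3 = 0.00237 (log Q = −2.625).
By the Nernst equation, E = +0.687 − (0.072/6)·(−2.625) = +0.72 V.

+0.72 V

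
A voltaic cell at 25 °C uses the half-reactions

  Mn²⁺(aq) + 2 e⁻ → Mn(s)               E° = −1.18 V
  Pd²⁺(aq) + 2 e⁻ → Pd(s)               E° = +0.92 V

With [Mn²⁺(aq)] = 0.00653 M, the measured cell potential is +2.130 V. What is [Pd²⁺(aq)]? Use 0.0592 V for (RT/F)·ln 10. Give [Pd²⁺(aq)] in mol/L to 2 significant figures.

0.067 M

Pd²⁺/Pd is the cathode (higher E°); E°cell = +0.92 − (−1.18) = +2.10 V with n = 2.
Since E = E° − (0.0592/n)·log Q, log Q = n(E° − E)/0.0592 = −1.014.
The balanced reaction is Pd²⁺(aq) + Mn(s) → Pd(s) + Mn²⁺(aq), so Q = [Mn²⁺(aq)] / [Pd²⁺(aq)].
Solving for the unknown gives log [Pd²⁺(aq)] = −1.171, so [Pd²⁺(aq)] ≈ 0.067 M.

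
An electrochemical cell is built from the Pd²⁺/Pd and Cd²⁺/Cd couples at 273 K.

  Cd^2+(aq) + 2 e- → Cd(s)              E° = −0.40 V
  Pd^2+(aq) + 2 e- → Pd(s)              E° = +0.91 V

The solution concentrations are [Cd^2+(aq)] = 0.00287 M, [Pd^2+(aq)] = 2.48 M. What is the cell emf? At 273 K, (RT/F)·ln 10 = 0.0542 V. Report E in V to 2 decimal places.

The Pd²⁺/Pd couple has the more positive E°, so it is the cathode; Cd²⁺/Cd is the anode.
E°cell = +0.91 − (−0.40) = +1.31 V, with n = 2 electrons transferred.
For the overall reaction Pd^2+(aq) + Cd(s) → Pd(s) + Cd^2+(aq), Q = [Cd^2+(aq)] / [Pd^2+(aq)] = 0.00116, giving log Q = −2.937.
E = E° − (0.0542/n)·log Q = +1.31 − (0.0542/2)(−2.937) = +1.39 V.

+1.39 V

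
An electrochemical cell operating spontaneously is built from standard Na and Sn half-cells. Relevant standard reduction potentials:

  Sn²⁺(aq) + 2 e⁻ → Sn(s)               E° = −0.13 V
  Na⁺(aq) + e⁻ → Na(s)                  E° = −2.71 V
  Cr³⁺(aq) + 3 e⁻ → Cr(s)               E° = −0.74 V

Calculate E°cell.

+2.58 V

The Sn²⁺/Sn couple has the higher E°, so Sn ion is reduced (cathode) and Na is oxidized (anode).
E°cell = E°(cathode) − E°(anode) = −0.13 − (−2.71) = +2.58 V.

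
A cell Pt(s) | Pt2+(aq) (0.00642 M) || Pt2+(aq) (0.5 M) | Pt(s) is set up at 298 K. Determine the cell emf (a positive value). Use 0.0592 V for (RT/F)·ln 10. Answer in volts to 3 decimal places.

0.056 V

For a concentration cell E°cell = 0, since both electrodes use the same couple.
The compartment with the higher Pt2+(aq) concentration (0.5 M) acts as the cathode; ions are reduced there and produced at the dilute (0.00642 M) anode.
With n = 2, Ecell = −(0.0592/2)·log([dilute]/[conc]) = −(0.0592/2)·log(0.00642/0.5) = +0.056 V.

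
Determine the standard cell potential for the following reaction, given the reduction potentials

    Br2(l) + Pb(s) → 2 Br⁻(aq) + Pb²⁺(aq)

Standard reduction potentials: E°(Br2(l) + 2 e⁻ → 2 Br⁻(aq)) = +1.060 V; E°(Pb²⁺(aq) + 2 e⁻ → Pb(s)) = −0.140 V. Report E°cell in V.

In the reaction as written, Br2(l) is reduced (cathode) and Pb²⁺(aq) is produced by oxidation at the anode.
E°cell = E°(cathode) − E°(anode) = +1.060 − (−0.140) = +1.200 V.

+1.200 V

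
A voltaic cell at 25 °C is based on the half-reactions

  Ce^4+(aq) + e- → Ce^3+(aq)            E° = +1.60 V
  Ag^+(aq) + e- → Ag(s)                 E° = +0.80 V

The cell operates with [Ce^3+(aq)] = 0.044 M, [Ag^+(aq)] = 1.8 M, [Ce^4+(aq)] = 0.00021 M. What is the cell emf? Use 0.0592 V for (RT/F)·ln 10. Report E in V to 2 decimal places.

Since E°(Ce⁴⁺/Ce³⁺) > E°(Ag⁺/Ag), Ce⁴⁺/Ce³⁺ serves as the cathode.
The standard potential is +1.60 − (+0.80) = +0.80 V and the balanced reaction transfers n = 1 electron.
For the overall reaction Ce^4+(aq) + Ag(s) → Ce^3+(aq) + Ag^+(aq), Q = ([Ce^3+(aq)]·[Ag^+(aq)]) / [Ce^4+(aq)] = 377, giving log Q = 2.577.
E = E° − (0.0592/n)·log Q = +0.80 − (0.0592/1)(2.577) = +0.65 V.

+0.65 V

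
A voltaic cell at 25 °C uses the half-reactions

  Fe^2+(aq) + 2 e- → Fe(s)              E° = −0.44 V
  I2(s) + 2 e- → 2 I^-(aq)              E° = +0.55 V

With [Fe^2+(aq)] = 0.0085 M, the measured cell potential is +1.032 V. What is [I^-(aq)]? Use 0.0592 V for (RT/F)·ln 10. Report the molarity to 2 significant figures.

2.1 M

The I₂/I⁻ couple has the larger reduction potential, so it is the cathode: E°cell = +0.55 − (−0.44) = +0.99 V and n = 2.
Since E = E° − (0.0592/n)·log Q, log Q = n(E° − E)/0.0592 = −1.419.
Balancing electrons gives I2(s) + Fe(s) → 2 I^-(aq) + Fe^2+(aq); thus Q = [I^-(aq)]^2·[Fe^2+(aq)].
Isolating [I^-(aq)] in Q = 10^{−1.419} yields log [I^-(aq)] = 0.326, i.e. 2.1 M.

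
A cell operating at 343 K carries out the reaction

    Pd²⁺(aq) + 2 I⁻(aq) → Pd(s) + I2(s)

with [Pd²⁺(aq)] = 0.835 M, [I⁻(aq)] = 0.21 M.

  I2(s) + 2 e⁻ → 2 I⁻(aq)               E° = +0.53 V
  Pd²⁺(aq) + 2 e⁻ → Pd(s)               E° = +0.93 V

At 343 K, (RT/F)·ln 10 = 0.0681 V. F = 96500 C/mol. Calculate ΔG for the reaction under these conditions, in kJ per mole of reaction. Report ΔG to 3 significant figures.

The standard cell potential is +0.93 − (+0.53) = +0.40 V, with n = 2 electrons in the balanced equation.
Here Q = 1 / ([Pd²⁺(aq)]·[I⁻(aq)]^2) = 27.2 (log Q = 1.434), giving E = +0.40 − (0.0681/2)·(1.434) = +0.3512 V.
ΔG = −nFE = −(2)(96500)(+0.3512) J/mol = −67.8 kJ/mol.

−67.8 kJ/mol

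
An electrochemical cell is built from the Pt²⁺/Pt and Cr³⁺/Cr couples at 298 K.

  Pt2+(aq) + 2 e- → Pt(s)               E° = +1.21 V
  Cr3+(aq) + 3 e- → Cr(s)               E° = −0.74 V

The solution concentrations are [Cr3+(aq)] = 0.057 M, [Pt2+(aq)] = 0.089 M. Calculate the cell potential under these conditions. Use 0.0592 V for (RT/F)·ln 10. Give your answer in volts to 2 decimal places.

+1.94 V

Pt²⁺/Pt is reduced (cathode, E° = +1.21 V) and Cr³⁺/Cr is oxidized (anode).
The standard potential is +1.21 − (−0.74) = +1.95 V and the balanced reaction transfers n = 6 electrons.
The balanced reaction is 3 Pt2+(aq) + 2 Cr(s) → 3 Pt(s) + 2 Cr3+(aq), so Q = [Cr3+(aq)]^2 / [Pt2+(aq)]^3 = 4.61 and log Q = 0.664.
By the Nernst equation, E = +1.95 − (0.0592/6)·(0.664) = +1.94 V.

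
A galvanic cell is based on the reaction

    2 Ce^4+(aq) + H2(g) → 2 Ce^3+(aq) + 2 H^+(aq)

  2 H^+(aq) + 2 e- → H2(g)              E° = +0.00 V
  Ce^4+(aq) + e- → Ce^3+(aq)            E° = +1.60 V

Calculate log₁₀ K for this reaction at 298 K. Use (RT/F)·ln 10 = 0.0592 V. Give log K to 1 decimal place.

The Ce⁴⁺/Ce³⁺ couple is reduced (cathode); E°cell = +1.60 − (+0.00) = +1.60 V with n = 2.
At equilibrium E = 0, so log K = nE°cell / 0.0592 = (2)(+1.60) / 0.0592 = 54.1.

log K = 54.1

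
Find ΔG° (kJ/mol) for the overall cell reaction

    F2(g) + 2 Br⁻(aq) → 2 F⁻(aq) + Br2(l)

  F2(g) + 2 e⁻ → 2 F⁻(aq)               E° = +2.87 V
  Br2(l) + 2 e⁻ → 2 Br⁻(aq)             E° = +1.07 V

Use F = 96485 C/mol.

−347 kJ/mol

In the reaction as written F2(g) is reduced, so the F₂/F⁻ couple is the cathode and Br₂/Br⁻ is the anode.
E°cell = +2.87 − (+1.07) = +1.80 V; balancing electrons gives n = 2.
ΔG° = −nFE°cell = −(2)(96485)(+1.80) J/mol = −347 kJ/mol.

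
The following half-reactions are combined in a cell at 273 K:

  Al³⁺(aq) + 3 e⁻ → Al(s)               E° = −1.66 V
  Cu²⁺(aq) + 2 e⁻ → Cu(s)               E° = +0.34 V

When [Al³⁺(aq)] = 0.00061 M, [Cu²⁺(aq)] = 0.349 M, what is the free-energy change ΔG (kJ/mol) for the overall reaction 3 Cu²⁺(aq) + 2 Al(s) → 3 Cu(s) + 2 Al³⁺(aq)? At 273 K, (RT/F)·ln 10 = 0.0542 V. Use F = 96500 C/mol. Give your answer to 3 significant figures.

−1180 kJ/mol

E°cell = +0.34 − (−1.66) = +2.00 V; the balanced reaction transfers n = 6 electrons.
The reaction quotient is [Al³⁺(aq)]^2 / [Cu²⁺(aq)]^3 = 8.75×10^−6; by Nernst, E = +2.00 − (0.0542/6)(−5.058) = +2.0457 V.
Finally ΔG = −nFE = −(6)(96500 C/mol)(+2.0457 V) = −1180 kJ/mol.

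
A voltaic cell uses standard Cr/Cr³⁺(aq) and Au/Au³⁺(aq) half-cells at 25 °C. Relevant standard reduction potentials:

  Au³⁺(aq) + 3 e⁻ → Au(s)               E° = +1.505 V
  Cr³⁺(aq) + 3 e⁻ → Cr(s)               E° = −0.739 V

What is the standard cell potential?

+2.244 V

Of the two couples in this cell, the one with the more positive reduction potential is reduced at the cathode: here that is Au³⁺/Au (+1.505 V); Cr³⁺/Cr (−0.739 V) is the anode.
E°cell = E°(cathode) − E°(anode) = +1.505 − (−0.739) = +2.244 V.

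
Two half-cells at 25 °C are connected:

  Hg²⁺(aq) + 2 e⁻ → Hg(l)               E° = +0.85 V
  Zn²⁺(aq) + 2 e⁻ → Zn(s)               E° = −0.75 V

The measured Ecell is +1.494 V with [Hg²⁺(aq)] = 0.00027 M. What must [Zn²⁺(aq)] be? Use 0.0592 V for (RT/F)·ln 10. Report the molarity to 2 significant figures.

The Hg²⁺/Hg couple has the larger reduction potential, so it is the cathode: E°cell = +0.85 − (−0.75) = +1.60 V and n = 2.
Since E = E° − (0.0592/n)·log Q, log Q = n(E° − E)/0.0592 = 3.581.
Balancing electrons gives Hg²⁺(aq) + Zn(s) → Hg(l) + Zn²⁺(aq); thus Q = [Zn²⁺(aq)] / [Hg²⁺(aq)].
Isolating [Zn²⁺(aq)] in Q = 10^{3.581} yields log [Zn²⁺(aq)] = 0.012, i.e. 1.0 M.

1.0 M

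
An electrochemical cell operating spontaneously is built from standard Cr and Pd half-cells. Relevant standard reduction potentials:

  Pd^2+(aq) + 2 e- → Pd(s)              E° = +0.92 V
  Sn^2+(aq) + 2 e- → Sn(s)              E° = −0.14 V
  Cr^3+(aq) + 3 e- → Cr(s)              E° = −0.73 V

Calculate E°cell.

The Pd²⁺/Pd couple has the higher E°, so Pd ion is reduced (cathode) and Cr is oxidized (anode).
E°cell = E°(cathode) − E°(anode) = +0.92 − (−0.73) = +1.65 V.

+1.65 V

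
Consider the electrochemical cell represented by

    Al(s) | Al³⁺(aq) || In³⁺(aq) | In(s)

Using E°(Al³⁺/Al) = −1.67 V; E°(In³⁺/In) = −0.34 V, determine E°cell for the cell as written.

By convention the left-hand electrode in cell notation is the anode (oxidation) and the right-hand electrode is the cathode (reduction).
E°cell = E°(right) − E°(left) = −0.34 − (−1.67) = +1.33 V.

+1.33 V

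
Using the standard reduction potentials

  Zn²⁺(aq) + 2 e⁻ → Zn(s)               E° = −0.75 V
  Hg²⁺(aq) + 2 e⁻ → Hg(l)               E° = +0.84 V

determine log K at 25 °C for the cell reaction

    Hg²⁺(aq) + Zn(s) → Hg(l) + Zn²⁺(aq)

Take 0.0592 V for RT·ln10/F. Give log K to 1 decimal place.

The Hg²⁺/Hg couple is reduced (cathode); E°cell = +0.84 − (−0.75) = +1.59 V with n = 2.
At equilibrium E = 0, so log K = nE°cell / 0.0592 = (2)(+1.59) / 0.0592 = 53.7.

log K = 53.7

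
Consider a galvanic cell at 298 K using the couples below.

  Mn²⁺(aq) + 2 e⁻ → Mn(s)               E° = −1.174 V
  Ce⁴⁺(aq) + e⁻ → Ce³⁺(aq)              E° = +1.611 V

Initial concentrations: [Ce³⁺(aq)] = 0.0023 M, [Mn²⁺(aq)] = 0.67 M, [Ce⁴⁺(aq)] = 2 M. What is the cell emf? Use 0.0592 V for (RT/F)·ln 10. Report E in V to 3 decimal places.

+2.964 V

Since E°(Ce⁴⁺/Ce³⁺) > E°(Mn²⁺/Mn), Ce⁴⁺/Ce³⁺ serves as the cathode.
The standard potential is +1.611 − (−1.174) = +2.785 V and the balanced reaction transfers n = 2 electrons.
For the overall reaction 2 Ce⁴⁺(aq) + Mn(s) → 2 Ce³⁺(aq) + Mn²⁺(aq), Q = ([Ce³⁺(aq)]^2·[Mn²⁺(aq)]) / [Ce⁴⁺(aq)]^2 = 8.86×10^−7, giving log Q = −6.053.
E = E° − (0.0592/n)·log Q = +2.785 − (0.0592/2)(−6.053) = +2.964 V.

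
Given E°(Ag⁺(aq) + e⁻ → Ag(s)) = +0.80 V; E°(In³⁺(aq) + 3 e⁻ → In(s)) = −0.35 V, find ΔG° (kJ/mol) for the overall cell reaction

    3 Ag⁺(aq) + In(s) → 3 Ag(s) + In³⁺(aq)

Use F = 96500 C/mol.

−333 kJ/mol

In the reaction as written Ag⁺(aq) is reduced, so the Ag⁺/Ag couple is the cathode and In³⁺/In is the anode.
E°cell = +0.80 − (−0.35) = +1.15 V; balancing electrons gives n = 3.
ΔG° = −nFE°cell = −(3)(96500)(+1.15) J/mol = −333 kJ/mol.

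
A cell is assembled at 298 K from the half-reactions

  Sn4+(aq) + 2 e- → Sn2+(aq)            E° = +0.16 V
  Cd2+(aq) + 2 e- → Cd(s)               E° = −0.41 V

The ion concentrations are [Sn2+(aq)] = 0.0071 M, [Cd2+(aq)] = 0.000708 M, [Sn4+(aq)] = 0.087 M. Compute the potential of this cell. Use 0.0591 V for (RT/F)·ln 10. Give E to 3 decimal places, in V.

+0.695 V

Sn⁴⁺/Sn²⁺ is reduced (cathode, E° = +0.16 V) and Cd²⁺/Cd is oxidized (anode).
E°cell = E°cat − E°an = +0.16 − (−0.41) = +0.57 V; n = 2.
The balanced reaction is Sn4+(aq) + Cd(s) → Sn2+(aq) + Cd2+(aq), so Q = ([Sn2+(aq)]·[Cd2+(aq)]) / [Sn4+(aq)] = 5.78×10^−5 and log Q = −4.238.
E = E° − (0.0591/n)·log Q = +0.57 − (0.0591/2)(−4.238) = +0.695 V.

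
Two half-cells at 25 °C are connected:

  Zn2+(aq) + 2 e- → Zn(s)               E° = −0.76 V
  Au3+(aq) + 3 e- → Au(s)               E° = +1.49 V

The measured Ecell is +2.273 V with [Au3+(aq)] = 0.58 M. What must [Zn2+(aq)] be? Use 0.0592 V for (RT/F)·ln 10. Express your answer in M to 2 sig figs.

0.12 M

Au³⁺/Au is the cathode (higher E°); E°cell = +1.49 − (−0.76) = +2.25 V with n = 6.
Since E = E° − (0.0592/n)·log Q, log Q = n(E° − E)/0.0592 = −2.331.
For 2 Au3+(aq) + 3 Zn(s) → 2 Au(s) + 3 Zn2+(aq), the reaction quotient is Q = [Zn2+(aq)]^3 / [Au3+(aq)]^2.
Solving for the unknown gives log [Zn2+(aq)] = −0.935, so [Zn2+(aq)] ≈ 0.12 M.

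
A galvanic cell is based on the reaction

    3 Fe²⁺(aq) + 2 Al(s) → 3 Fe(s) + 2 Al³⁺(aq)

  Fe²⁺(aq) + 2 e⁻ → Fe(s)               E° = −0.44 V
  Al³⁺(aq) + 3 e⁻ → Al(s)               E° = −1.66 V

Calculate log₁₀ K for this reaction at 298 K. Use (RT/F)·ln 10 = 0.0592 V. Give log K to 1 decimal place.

log K = 123.6

The Fe²⁺/Fe couple is reduced (cathode); E°cell = −0.44 − (−1.66) = +1.22 V with n = 6.
At equilibrium E = 0, so log K = nE°cell / 0.0592 = (6)(+1.22) / 0.0592 = 123.6.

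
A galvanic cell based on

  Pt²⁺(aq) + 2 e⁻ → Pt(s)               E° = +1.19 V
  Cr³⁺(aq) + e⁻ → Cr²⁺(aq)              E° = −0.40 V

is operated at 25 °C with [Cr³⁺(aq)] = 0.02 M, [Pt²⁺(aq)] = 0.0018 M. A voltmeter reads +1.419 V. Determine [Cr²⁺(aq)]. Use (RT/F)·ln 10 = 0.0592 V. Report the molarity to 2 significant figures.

0.00061 M

The Pt²⁺/Pt couple has the larger reduction potential, so it is the cathode: E°cell = +1.19 − (−0.40) = +1.59 V and n = 2.
Since E = E° − (0.0592/n)·log Q, log Q = n(E° − E)/0.0592 = 5.777.
Balancing electrons gives Pt²⁺(aq) + 2 Cr²⁺(aq) → Pt(s) + 2 Cr³⁺(aq); thus Q = [Cr³⁺(aq)]^2 / ([Pt²⁺(aq)]·[Cr²⁺(aq)]^2).
Isolating [Cr²⁺(aq)] in Q = 10^{5.777} yields log [Cr²⁺(aq)] = −3.215, i.e. 0.00061 M.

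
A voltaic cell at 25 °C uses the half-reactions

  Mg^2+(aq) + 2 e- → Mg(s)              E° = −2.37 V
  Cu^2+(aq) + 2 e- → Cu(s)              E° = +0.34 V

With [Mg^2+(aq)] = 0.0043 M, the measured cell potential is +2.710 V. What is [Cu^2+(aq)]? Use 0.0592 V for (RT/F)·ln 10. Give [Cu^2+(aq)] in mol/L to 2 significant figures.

0.0043 M

The Cu²⁺/Cu couple has the larger reduction potential, so it is the cathode: E°cell = +0.34 − (−2.37) = +2.71 V and n = 2.
From the Nernst equation, log Q = n(E° − E)/0.0592 = 2·(+2.71 − (+2.710))/0.0592 = 0.000.
For Cu^2+(aq) + Mg(s) → Cu(s) + Mg^2+(aq), the reaction quotient is Q = [Mg^2+(aq)] / [Cu^2+(aq)].
Isolating [Cu^2+(aq)] in Q = 10^{0.000} yields log [Cu^2+(aq)] = −2.367, i.e. 0.0043 M.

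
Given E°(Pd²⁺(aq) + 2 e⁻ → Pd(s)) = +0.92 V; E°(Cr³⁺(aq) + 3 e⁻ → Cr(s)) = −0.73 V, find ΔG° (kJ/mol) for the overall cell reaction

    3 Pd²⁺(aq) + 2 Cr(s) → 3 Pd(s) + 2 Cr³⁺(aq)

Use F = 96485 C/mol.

In the reaction as written Pd²⁺(aq) is reduced, so the Pd²⁺/Pd couple is the cathode and Cr³⁺/Cr is the anode.
E°cell = +0.92 − (−0.73) = +1.65 V; balancing electrons gives n = 6.
ΔG° = −nFE°cell = −(6)(96485)(+1.65) J/mol = −955 kJ/mol.

−955 kJ/mol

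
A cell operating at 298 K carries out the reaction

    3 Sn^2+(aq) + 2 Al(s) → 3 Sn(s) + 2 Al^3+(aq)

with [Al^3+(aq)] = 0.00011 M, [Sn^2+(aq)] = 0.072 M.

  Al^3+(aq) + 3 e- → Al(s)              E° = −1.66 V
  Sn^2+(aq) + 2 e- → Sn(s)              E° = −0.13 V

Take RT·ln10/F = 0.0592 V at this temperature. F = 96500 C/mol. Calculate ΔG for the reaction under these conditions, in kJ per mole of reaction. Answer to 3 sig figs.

−912 kJ/mol

With Sn²⁺/Sn reduced at the cathode, E°cell = −0.13 − (−1.66) = +1.53 V and n = 6.
Here Q = [Al^3+(aq)]^2 / [Sn^2+(aq)]^3 = 3.24×10^−5 (log Q = −4.489), giving E = +1.53 − (0.0592/6)·(−4.489) = +1.5743 V.
Finally ΔG = −nFE = −(6)(96500 C/mol)(+1.5743 V) = −912 kJ/mol.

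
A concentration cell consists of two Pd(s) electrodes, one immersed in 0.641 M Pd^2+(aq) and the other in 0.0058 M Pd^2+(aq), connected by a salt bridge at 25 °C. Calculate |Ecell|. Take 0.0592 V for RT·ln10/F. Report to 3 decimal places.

0.060 V

For a concentration cell E°cell = 0, since both electrodes use the same couple.
The compartment with the higher Pd^2+(aq) concentration (0.641 M) acts as the cathode; ions are reduced there and produced at the dilute (0.0058 M) anode.
With n = 2, Ecell = −(0.0592/2)·log([dilute]/[conc]) = −(0.0592/2)·log(0.0058/0.641) = +0.060 V.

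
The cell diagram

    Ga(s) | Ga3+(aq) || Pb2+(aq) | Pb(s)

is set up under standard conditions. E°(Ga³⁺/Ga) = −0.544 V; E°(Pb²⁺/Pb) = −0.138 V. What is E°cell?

+0.406 V

By convention the left-hand electrode in cell notation is the anode (oxidation) and the right-hand electrode is the cathode (reduction).
E°cell = E°(right) − E°(left) = −0.138 − (−0.544) = +0.406 V.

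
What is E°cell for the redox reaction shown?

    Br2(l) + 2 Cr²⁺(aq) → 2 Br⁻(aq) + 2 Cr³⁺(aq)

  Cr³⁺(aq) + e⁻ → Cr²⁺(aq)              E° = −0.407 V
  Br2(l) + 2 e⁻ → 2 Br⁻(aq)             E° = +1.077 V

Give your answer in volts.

Br2(l) gains electrons, so the Br₂/Br⁻ couple is the cathode; the Cr³⁺/Cr²⁺ couple is the anode.
E°cell = E°(cathode) − E°(anode) = +1.077 − (−0.407) = +1.484 V.
The positive value indicates the reaction is spontaneous as written.

+1.484 V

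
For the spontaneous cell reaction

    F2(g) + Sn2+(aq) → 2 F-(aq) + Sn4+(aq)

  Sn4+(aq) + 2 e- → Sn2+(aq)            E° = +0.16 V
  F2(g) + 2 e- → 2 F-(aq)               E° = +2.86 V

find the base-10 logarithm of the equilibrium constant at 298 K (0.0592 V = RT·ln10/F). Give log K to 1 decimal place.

The F₂/F⁻ couple is reduced (cathode); E°cell = +2.86 − (+0.16) = +2.70 V with n = 2.
At equilibrium E = 0, so log K = nE°cell / 0.0592 = (2)(+2.70) / 0.0592 = 91.2.

log K = 91.2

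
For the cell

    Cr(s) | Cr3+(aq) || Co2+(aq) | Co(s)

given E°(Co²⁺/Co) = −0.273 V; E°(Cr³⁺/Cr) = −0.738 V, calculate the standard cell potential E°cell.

+0.465 V

By convention the left-hand electrode in cell notation is the anode (oxidation) and the right-hand electrode is the cathode (reduction).
E°cell = E°(right) − E°(left) = −0.273 − (−0.738) = +0.465 V.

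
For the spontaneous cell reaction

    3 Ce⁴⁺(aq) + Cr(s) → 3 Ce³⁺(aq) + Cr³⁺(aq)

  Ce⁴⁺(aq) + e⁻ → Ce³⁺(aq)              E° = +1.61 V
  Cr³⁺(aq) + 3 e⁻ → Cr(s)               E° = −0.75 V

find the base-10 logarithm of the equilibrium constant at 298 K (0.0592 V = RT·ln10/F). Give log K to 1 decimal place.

The Ce⁴⁺/Ce³⁺ couple is reduced (cathode); E°cell = +1.61 − (−0.75) = +2.36 V with n = 3.
At equilibrium E = 0, so log K = nE°cell / 0.0592 = (3)(+2.36) / 0.0592 = 119.6.

log K = 119.6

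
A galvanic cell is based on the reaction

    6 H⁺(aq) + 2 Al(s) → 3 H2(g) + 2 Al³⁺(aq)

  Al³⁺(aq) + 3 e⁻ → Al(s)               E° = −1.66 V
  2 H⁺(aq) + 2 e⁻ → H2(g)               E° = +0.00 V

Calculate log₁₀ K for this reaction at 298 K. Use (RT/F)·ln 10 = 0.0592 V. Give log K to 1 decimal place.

The 2H⁺/H₂ couple is reduced (cathode); E°cell = +0.00 − (−1.66) = +1.66 V with n = 6.
At equilibrium E = 0, so log K = nE°cell / 0.0592 = (6)(+1.66) / 0.0592 = 168.2.

log K = 168.2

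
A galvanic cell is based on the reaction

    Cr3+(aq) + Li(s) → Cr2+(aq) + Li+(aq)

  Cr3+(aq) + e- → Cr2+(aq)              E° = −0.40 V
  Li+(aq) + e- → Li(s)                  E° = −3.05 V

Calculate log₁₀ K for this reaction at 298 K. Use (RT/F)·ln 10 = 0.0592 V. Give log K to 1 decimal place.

log K = 44.8

The Cr³⁺/Cr²⁺ couple is reduced (cathode); E°cell = −0.40 − (−3.05) = +2.65 V with n = 1.
At equilibrium E = 0, so log K = nE°cell / 0.0592 = (1)(+2.65) / 0.0592 = 44.8.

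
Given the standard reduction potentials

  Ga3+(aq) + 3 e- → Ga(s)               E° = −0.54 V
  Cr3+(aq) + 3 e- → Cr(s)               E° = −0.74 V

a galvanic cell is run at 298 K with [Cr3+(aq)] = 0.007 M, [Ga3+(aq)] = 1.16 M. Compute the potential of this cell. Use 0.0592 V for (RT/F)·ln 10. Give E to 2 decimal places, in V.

The Ga³⁺/Ga couple has the more positive E°, so it is the cathode; Cr³⁺/Cr is the anode.
E°cell = −0.54 − (−0.74) = +0.20 V, with n = 3 electrons transferred.
Balancing gives Ga3+(aq) + Cr(s) → Ga(s) + Cr3+(aq); hence Q = [Cr3+(aq)] / [Ga3+(aq)] = 0.00603 (log Q = −2.219).
E = E° − (0.0592/n)·log Q = +0.20 − (0.0592/3)(−2.219) = +0.24 V.

+0.24 V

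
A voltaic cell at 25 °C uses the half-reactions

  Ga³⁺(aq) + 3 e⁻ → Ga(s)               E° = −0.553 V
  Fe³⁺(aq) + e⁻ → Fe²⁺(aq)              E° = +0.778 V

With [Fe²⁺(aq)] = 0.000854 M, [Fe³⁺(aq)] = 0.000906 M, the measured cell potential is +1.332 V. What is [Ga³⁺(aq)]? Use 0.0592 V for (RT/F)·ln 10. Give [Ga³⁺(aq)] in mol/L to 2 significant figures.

1.1 M

The Fe³⁺/Fe²⁺ couple has the larger reduction potential, so it is the cathode: E°cell = +0.778 − (−0.553) = +1.331 V and n = 3.
From the Nernst equation, log Q = n(E° − E)/0.0592 = 3·(+1.331 − (+1.332))/0.0592 = −0.051.
For 3 Fe³⁺(aq) + Ga(s) → 3 Fe²⁺(aq) + Ga³⁺(aq), the reaction quotient is Q = ([Fe²⁺(aq)]^3·[Ga³⁺(aq)]) / [Fe³⁺(aq)]^3.
Isolating [Ga³⁺(aq)] in Q = 10^{−0.051} yields log [Ga³⁺(aq)] = 0.026, i.e. 1.1 M.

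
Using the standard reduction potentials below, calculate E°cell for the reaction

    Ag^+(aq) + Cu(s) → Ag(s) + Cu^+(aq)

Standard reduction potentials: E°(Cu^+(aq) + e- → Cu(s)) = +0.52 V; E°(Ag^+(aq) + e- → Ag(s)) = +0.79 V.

+0.27 V

Ag^+(aq) gains electrons, so the Ag⁺/Ag couple is the cathode; the Cu⁺/Cu couple is the anode.
E°cell = E°(cathode) − E°(anode) = +0.79 − (+0.52) = +0.27 V.
The positive value indicates the reaction is spontaneous as written.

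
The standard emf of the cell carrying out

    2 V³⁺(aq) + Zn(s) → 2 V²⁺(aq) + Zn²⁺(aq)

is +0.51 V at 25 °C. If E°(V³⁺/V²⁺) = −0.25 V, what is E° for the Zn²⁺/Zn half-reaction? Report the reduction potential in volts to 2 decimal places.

In the reaction as written the V³⁺/V²⁺ couple is reduced (cathode) and Zn²⁺/Zn is oxidized (anode), so E°cell = E°(V³⁺/V²⁺) − E°(Zn²⁺/Zn).
E°(Zn²⁺/Zn) = E°(cathode) − E°cell = −0.25 − (+0.51) = −0.76 V.

−0.76 V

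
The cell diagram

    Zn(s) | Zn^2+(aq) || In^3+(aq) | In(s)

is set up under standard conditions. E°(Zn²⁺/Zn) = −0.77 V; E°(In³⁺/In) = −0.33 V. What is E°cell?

By convention the left-hand electrode in cell notation is the anode (oxidation) and the right-hand electrode is the cathode (reduction).
E°cell = E°(right) − E°(left) = −0.33 − (−0.77) = +0.44 V.

+0.44 V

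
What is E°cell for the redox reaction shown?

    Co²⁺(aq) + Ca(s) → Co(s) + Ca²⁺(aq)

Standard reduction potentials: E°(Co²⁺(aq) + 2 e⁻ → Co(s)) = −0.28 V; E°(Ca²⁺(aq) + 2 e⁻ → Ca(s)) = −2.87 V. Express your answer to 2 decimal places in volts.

+2.59 V

In the reaction as written, Co²⁺(aq) is reduced (cathode) and Ca²⁺(aq) is produced by oxidation at the anode.
E°cell = E°(cathode) − E°(anode) = −0.28 − (−2.87) = +2.59 V.
The positive value indicates the reaction is spontaneous as written.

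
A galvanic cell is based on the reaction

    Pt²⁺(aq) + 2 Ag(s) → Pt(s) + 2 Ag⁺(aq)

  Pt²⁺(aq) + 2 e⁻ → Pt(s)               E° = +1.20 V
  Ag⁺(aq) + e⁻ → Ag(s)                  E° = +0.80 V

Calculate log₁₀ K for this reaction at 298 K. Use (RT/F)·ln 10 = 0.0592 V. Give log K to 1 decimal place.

log K = 13.5

The Pt²⁺/Pt couple is reduced (cathode); E°cell = +1.20 − (+0.80) = +0.40 V with n = 2.
At equilibrium E = 0, so log K = nE°cell / 0.0592 = (2)(+0.40) / 0.0592 = 13.5.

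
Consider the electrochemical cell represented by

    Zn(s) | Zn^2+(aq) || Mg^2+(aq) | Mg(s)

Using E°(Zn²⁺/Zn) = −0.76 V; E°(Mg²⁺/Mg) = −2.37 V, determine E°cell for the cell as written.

By convention the left-hand electrode in cell notation is the anode (oxidation) and the right-hand electrode is the cathode (reduction).
E°cell = E°(right) − E°(left) = −2.37 − (−0.76) = −1.61 V.
The negative sign shows that, as written, the cell would require an external voltage to drive the reaction.

−1.61 V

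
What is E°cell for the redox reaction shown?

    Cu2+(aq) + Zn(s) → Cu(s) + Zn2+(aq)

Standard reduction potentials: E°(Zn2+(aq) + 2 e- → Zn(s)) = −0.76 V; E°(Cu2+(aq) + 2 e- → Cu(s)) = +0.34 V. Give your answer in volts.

+1.10 V

Cu2+(aq) gains electrons, so the Cu²⁺/Cu couple is the cathode; the Zn²⁺/Zn couple is the anode.
E°cell = E°(cathode) − E°(anode) = +0.34 − (−0.76) = +1.10 V.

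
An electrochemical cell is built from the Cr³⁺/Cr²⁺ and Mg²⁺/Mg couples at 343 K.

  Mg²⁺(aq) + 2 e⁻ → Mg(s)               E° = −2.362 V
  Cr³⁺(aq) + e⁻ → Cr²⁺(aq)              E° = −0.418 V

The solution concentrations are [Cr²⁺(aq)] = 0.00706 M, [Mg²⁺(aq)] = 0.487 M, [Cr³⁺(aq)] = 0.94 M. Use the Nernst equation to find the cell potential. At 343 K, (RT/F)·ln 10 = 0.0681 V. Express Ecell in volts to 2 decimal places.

The Cr³⁺/Cr²⁺ couple has the more positive E°, so it is the cathode; Mg²⁺/Mg is the anode.
The standard potential is −0.418 − (−2.362) = +1.944 V and the balanced reaction transfers n = 2 electrons.
For the overall reaction 2 Cr³⁺(aq) + Mg(s) → 2 Cr²⁺(aq) + Mg²⁺(aq), Q = ([Cr²⁺(aq)]^2·[Mg²⁺(aq)]) / [Cr³⁺(aq)]^2 = 2.75×10^−5, giving log Q = −4.561.
By the Nernst equation, E = +1.944 − (0.0681/2)·(−4.561) = +2.10 V.

+2.10 V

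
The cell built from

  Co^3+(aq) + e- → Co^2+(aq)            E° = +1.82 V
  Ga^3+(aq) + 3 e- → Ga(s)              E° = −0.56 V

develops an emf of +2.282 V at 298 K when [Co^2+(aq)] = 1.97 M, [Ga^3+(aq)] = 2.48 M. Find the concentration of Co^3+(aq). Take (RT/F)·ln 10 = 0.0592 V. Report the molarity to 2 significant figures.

With Co³⁺/Co²⁺ at the cathode and Ga³⁺/Ga at the anode, E°cell = +1.82 − (−0.56) = +2.38 V (n = 3).
Rearranging E = E° − (0.0592/n)·log Q gives log Q = 3(+2.38 − (+2.282))/0.0592 = 4.966.
For 3 Co^3+(aq) + Ga(s) → 3 Co^2+(aq) + Ga^3+(aq), the reaction quotient is Q = ([Co^2+(aq)]^3·[Ga^3+(aq)]) / [Co^3+(aq)]^3.
Solving for the unknown gives log [Co^3+(aq)] = −1.229, so [Co^3+(aq)] ≈ 0.059 M.

0.059 M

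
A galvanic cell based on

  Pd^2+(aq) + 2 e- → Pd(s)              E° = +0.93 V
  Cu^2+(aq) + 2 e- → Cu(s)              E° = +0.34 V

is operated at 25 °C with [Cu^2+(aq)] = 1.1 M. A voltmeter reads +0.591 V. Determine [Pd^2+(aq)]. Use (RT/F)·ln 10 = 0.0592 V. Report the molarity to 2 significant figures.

The Pd²⁺/Pd couple has the larger reduction potential, so it is the cathode: E°cell = +0.93 − (+0.34) = +0.59 V and n = 2.
From the Nernst equation, log Q = n(E° − E)/0.0592 = 2·(+0.59 − (+0.591))/0.0592 = −0.034.
For Pd^2+(aq) + Cu(s) → Pd(s) + Cu^2+(aq), the reaction quotient is Q = [Cu^2+(aq)] / [Pd^2+(aq)].
Solving for the unknown gives log [Pd^2+(aq)] = 0.075, so [Pd^2+(aq)] ≈ 1.2 M.

1.2 M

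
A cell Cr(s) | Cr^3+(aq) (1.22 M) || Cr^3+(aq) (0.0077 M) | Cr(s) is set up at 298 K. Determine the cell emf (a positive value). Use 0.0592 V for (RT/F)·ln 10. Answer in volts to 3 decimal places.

0.043 V

For a concentration cell E°cell = 0, since both electrodes use the same couple.
The compartment with the higher Cr^3+(aq) concentration (1.22 M) acts as the cathode; ions are reduced there and produced at the dilute (0.0077 M) anode.
With n = 3, Ecell = −(0.0592/3)·log([dilute]/[conc]) = −(0.0592/3)·log(0.0077/1.22) = +0.043 V.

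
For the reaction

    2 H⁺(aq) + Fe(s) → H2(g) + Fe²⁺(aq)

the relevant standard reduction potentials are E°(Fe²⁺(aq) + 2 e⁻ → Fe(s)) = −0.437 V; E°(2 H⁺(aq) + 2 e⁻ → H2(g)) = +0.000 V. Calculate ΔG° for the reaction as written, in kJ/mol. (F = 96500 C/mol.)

In the reaction as written H⁺(aq) is reduced, so the 2H⁺/H₂ couple is the cathode and Fe²⁺/Fe is the anode.
E°cell = +0.000 − (−0.437) = +0.437 V; balancing electrons gives n = 2.
ΔG° = −nFE°cell = −(2)(96500)(+0.437) J/mol = −84.3 kJ/mol.

−84.3 kJ/mol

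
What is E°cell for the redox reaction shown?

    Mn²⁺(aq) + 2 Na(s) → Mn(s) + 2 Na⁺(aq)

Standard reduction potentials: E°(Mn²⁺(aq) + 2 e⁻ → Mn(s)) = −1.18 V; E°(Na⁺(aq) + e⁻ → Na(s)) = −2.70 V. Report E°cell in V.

Mn²⁺(aq) gains electrons, so the Mn²⁺/Mn couple is the cathode; the Na⁺/Na couple is the anode.
E°cell = E°(cathode) − E°(anode) = −1.18 − (−2.70) = +1.52 V.

+1.52 V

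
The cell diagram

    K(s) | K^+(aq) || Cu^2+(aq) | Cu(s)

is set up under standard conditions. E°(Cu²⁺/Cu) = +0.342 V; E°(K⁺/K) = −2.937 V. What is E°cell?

+3.279 V

By convention the left-hand electrode in cell notation is the anode (oxidation) and the right-hand electrode is the cathode (reduction).
E°cell = E°(right) − E°(left) = +0.342 − (−2.937) = +3.279 V.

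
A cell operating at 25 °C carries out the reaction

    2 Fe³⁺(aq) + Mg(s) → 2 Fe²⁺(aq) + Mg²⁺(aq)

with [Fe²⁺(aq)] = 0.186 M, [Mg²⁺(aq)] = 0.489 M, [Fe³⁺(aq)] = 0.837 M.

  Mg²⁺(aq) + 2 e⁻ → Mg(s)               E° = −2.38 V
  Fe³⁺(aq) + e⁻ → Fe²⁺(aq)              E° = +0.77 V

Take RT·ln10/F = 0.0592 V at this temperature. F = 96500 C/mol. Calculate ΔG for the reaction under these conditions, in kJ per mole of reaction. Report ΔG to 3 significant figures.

The standard cell potential is +0.77 − (−2.38) = +3.15 V, with n = 2 electrons in the balanced equation.
Q = ([Fe²⁺(aq)]^2·[Mg²⁺(aq)]) / [Fe³⁺(aq)]^2 = 0.0241, so log Q = −1.617 and E = +3.15 − (0.0592/2)(−1.617) = +3.1979 V.
Then ΔG = −nFE = −2 × 96500 × +3.1979 J/mol = −617 kJ/mol.

−617 kJ/mol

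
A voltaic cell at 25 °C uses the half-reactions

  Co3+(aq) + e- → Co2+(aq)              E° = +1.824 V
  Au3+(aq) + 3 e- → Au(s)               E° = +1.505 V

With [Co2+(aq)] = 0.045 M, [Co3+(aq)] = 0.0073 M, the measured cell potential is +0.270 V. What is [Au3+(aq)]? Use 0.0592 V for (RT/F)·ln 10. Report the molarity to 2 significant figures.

1.3 M

The Co³⁺/Co²⁺ couple has the larger reduction potential, so it is the cathode: E°cell = +1.824 − (+1.505) = +0.319 V and n = 3.
From the Nernst equation, log Q = n(E° − E)/0.0592 = 3·(+0.319 − (+0.270))/0.0592 = 2.483.
Balancing electrons gives 3 Co3+(aq) + Au(s) → 3 Co2+(aq) + Au3+(aq); thus Q = ([Co2+(aq)]^3·[Au3+(aq)]) / [Co3+(aq)]^3.
Substituting the known concentrations and solving, log [Au3+(aq)] = 0.113 and [Au3+(aq)] = 1.3 M.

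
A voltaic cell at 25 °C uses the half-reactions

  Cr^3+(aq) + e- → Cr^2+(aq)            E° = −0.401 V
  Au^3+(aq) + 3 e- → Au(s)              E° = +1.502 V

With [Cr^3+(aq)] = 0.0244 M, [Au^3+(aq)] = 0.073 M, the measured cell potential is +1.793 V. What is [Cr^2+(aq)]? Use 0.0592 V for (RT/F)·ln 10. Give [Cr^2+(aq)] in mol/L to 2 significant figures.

0.00081 M

The Au³⁺/Au couple has the larger reduction potential, so it is the cathode: E°cell = +1.502 − (−0.401) = +1.903 V and n = 3.
Since E = E° − (0.0592/n)·log Q, log Q = n(E° − E)/0.0592 = 5.574.
Balancing electrons gives Au^3+(aq) + 3 Cr^2+(aq) → Au(s) + 3 Cr^3+(aq); thus Q = [Cr^3+(aq)]^3 / ([Au^3+(aq)]·[Cr^2+(aq)]^3).
Solving for the unknown gives log [Cr^2+(aq)] = −3.092, so [Cr^2+(aq)] ≈ 0.00081 M.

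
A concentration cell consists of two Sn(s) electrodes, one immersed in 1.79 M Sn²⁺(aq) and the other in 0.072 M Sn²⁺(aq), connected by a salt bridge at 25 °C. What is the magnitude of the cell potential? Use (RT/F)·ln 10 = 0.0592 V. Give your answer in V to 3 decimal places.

For a concentration cell E°cell = 0, since both electrodes use the same couple.
The compartment with the higher Sn²⁺(aq) concentration (1.79 M) acts as the cathode; ions are reduced there and produced at the dilute (0.072 M) anode.
With n = 2, Ecell = −(0.0592/2)·log([dilute]/[conc]) = −(0.0592/2)·log(0.072/1.79) = +0.041 V.

0.041 V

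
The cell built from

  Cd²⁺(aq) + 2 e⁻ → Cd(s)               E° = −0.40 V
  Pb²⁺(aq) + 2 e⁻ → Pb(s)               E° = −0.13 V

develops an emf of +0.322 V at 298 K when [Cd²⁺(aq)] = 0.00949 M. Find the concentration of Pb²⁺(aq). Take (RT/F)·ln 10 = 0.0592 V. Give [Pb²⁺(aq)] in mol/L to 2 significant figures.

0.54 M

The Pb²⁺/Pb couple has the larger reduction potential, so it is the cathode: E°cell = −0.13 − (−0.40) = +0.27 V and n = 2.
Since E = E° − (0.0592/n)·log Q, log Q = n(E° − E)/0.0592 = −1.757.
For Pb²⁺(aq) + Cd(s) → Pb(s) + Cd²⁺(aq), the reaction quotient is Q = [Cd²⁺(aq)] / [Pb²⁺(aq)].
Solving for the unknown gives log [Pb²⁺(aq)] = −0.266, so [Pb²⁺(aq)] ≈ 0.54 M.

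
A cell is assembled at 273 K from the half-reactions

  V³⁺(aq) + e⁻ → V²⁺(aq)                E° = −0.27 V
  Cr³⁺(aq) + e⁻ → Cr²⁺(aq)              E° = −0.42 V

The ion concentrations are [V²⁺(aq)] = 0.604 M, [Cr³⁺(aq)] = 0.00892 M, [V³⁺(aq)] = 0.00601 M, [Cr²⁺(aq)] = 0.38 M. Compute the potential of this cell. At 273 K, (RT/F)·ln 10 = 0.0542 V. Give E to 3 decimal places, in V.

+0.130 V

The V³⁺/V²⁺ couple has the more positive E°, so it is the cathode; Cr³⁺/Cr²⁺ is the anode.
The standard potential is −0.27 − (−0.42) = +0.15 V and the balanced reaction transfers n = 1 electron.
Balancing gives V³⁺(aq) + Cr²⁺(aq) → V²⁺(aq) + Cr³⁺(aq); hence Q = ([V²⁺(aq)]·[Cr³⁺(aq)]) / ([V³⁺(aq)]·[Cr²⁺(aq)]) = 2.36 (log Q = 0.373).
E = E° − (0.0542/n)·log Q = +0.15 − (0.0542/1)(0.373) = +0.130 V.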